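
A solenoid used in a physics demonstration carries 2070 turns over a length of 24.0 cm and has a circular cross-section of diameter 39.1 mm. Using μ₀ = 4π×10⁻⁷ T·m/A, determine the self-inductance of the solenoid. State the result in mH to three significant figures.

A = π(d/2)² = π(1.955×10^-2 m)² = 1.201×10^-3 m².
For a long solenoid, L = μ₀N²A/ℓ.
L = (4π×10⁻⁷)(2070)²(1.201×10^-3)/(0.24 m) = 2.694×10^-2 H.

L ≈ 26.9 mH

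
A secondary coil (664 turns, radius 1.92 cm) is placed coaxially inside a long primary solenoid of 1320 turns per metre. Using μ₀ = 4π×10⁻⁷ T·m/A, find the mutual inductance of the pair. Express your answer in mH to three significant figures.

M ≈ 1.28 mH

The outer solenoid produces a uniform field B₁ = μ₀n₁I₁ across the inner coil,
so the flux linkage is N₂Φ = N₂B₁A₂ = μ₀n₁N₂A₂·I₁, giving M = μ₀n₁N₂A₂.
A₂ = πr² = π(1.920×10^-2 m)² = 1.158×10^-3 m².
M = (4π×10⁻⁷)(1320)(664)(1.158×10^-3) = 1.276×10^-3 H.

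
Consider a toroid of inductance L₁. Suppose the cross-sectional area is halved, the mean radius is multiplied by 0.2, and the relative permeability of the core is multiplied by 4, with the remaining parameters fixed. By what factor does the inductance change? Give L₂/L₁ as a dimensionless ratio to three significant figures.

For a toroid, L ∝ μᵣN²A/R.
L₂/L₁ = (0.5) × (0.2)^-1 × (4) = 10.0.

L₂/L₁ = 10.0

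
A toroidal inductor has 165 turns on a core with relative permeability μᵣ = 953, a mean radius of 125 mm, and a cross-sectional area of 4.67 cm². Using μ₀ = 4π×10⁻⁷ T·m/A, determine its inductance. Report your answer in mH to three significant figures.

For a thin toroid, L = μ₀μᵣN²A/(2πR).
L = (4π×10⁻⁷)(953)(165)²(4.670×10^-4) / (2π×0.125 m) = 1.939×10^-2 H.

L ≈ 19.4 mH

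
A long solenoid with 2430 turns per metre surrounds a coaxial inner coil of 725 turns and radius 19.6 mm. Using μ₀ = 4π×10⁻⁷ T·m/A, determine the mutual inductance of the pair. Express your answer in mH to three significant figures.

The outer solenoid produces a uniform field B₁ = μ₀n₁I₁ across the inner coil,
so the flux linkage is N₂Φ = N₂B₁A₂ = μ₀n₁N₂A₂·I₁, giving M = μ₀n₁N₂A₂.
A₂ = πr² = π(1.960×10^-2 m)² = 1.207×10^-3 m².
M = (4π×10⁻⁷)(2430)(725)(1.207×10^-3) = 2.672×10^-3 H.

M ≈ 2.67 mH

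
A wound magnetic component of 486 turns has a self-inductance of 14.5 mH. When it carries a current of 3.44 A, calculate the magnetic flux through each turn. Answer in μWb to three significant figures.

From L = NΦ_B/I, the flux per turn is Φ_B = LI/N.
Φ_B = (1.450×10^-2 H)(3.44 A)/486 = 1.026×10^-4 Wb.

Φ_B ≈ 103 μWb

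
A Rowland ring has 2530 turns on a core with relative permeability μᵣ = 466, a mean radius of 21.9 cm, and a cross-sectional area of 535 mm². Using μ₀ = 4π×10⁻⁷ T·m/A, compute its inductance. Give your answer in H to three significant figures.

For a thin toroid, L = μ₀μᵣN²A/(2πR).
L = (4π×10⁻⁷)(466)(2530)²(5.350×10^-4) / (2π×0.219 m) = 1.457 H.

L ≈ 1.46 H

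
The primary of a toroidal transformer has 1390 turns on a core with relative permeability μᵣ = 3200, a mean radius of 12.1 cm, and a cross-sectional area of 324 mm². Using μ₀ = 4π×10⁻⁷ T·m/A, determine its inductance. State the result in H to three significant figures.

For a thin toroid, L = μ₀μᵣN²A/(2πR).
L = (4π×10⁻⁷)(3200)(1390)²(3.240×10^-4) / (2π×0.121 m) = 3.311 H.

L ≈ 3.31 H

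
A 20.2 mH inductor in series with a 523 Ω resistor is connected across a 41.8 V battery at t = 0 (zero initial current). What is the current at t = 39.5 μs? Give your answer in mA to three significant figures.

I ≈ 51.2 mA

τ = L/R = 2.020×10^-2/523 = 3.862×10^-5 s; final current I_∞ = ε/R = 41.8/523 = 7.992×10^-2 A.
I(t) = I_∞(1 − e^(−t/τ)) with t/τ = 1.023.
I = (7.992×10^-2)(1 − e^(−1.023)) = 5.118×10^-2 A.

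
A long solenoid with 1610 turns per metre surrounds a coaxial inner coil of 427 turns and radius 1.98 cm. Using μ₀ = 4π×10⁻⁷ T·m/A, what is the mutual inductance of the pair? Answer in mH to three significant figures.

The outer solenoid produces a uniform field B₁ = μ₀n₁I₁ across the inner coil,
so the flux linkage is N₂Φ = N₂B₁A₂ = μ₀n₁N₂A₂·I₁, giving M = μ₀n₁N₂A₂.
A₂ = πr² = π(1.980×10^-2 m)² = 1.232×10^-3 m².
M = (4π×10⁻⁷)(1610)(427)(1.232×10^-3) = 1.064×10^-3 H.

M ≈ 1.06 mH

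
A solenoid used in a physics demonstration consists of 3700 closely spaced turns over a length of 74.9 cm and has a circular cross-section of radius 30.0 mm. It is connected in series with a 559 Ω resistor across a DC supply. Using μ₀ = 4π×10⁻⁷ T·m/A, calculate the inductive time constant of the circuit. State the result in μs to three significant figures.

A = πr² = π(3.000×10^-2 m)² = 2.827×10^-3 m².
L = μ₀N²A/ℓ = (4π×10⁻⁷)(3700)²(2.827×10^-3)/(0.749) = 6.494×10^-2 H.
τ = L/R = (6.494×10^-2)/(559) = 1.162×10^-4 s.

τ ≈ 116 μs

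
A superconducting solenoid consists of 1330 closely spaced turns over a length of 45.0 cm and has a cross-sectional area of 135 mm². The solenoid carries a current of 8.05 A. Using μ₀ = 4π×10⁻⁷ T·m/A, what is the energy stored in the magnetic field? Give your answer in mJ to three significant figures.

A = 135 mm² = 1.350×10^-4 m².
L = μ₀N²A/ℓ = (4π×10⁻⁷)(1330)²(1.350×10^-4)/(0.45) = 6.669×10^-4 H.
U = ½LI² = ½(6.669×10^-4)(8.05)² = 2.161×10^-2 J.

U ≈ 21.6 mJ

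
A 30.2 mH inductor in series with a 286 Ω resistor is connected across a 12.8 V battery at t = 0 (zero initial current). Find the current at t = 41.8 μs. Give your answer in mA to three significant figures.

I ≈ 14.6 mA

τ = L/R = 3.020×10^-2/286 = 1.056×10^-4 s; final current I_∞ = ε/R = 12.8/286 = 4.476×10^-2 A.
I(t) = I_∞(1 − e^(−t/τ)) with t/τ = 0.396.
I = (4.476×10^-2)(1 − e^(−0.396)) = 1.463×10^-2 A.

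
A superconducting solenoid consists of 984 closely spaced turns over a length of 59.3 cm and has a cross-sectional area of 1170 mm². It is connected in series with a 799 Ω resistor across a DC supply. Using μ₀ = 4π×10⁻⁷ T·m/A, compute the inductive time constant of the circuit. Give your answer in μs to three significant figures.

τ ≈ 3.00 μs

A = 1170 mm² = 1.170×10^-3 m².
L = μ₀N²A/ℓ = (4π×10⁻⁷)(984)²(1.170×10^-3)/(0.593) = 2.401×10^-3 H.
τ = L/R = (2.401×10^-3)/(799) = 3.0046×10^-6 s.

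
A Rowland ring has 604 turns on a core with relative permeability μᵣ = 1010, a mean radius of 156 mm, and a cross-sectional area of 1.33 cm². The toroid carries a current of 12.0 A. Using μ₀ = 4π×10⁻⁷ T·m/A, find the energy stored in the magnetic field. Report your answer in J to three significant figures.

L = μ₀μᵣN²A/(2πR) = (4π×10⁻⁷)(1010)(604)²(1.330×10^-4)/(2π×0.156) = 6.283×10^-2 H.
U = ½LI² = ½(6.283×10^-2)(12.0)² = 4.524 J.

U ≈ 4.52 J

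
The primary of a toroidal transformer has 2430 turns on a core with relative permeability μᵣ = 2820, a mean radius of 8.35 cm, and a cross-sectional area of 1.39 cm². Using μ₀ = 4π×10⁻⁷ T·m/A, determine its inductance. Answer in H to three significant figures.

For a thin toroid, L = μ₀μᵣN²A/(2πR).
L = (4π×10⁻⁷)(2820)(2430)²(1.390×10^-4) / (2π×8.350×10^-2 m) = 5.544 H.

L ≈ 5.54 H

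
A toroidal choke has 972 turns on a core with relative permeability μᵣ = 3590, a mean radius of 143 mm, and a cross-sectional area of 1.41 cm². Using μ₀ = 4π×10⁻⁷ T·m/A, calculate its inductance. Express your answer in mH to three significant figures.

L ≈ 669 mH

For a thin toroid, L = μ₀μᵣN²A/(2πR).
L = (4π×10⁻⁷)(3590)(972)²(1.410×10^-4) / (2π×0.143 m) = 0.6689 H.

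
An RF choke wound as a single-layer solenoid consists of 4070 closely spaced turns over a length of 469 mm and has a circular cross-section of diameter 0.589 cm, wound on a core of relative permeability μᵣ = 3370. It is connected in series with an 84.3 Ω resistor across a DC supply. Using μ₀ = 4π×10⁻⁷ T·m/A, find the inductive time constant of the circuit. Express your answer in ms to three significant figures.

A = π(d/2)² = π(2.945×10^-3 m)² = 2.7247×10^-5 m².
L = μ₀μᵣN²A/ℓ = (4π×10⁻⁷)(3370)(4070)²(2.7247×10^-5)/(0.469) = 4.075 H.
τ = L/R = (4.075)/(84.3) = 4.834×10^-2 s.

τ ≈ 48.3 ms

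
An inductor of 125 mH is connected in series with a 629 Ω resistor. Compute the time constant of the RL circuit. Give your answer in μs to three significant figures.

τ ≈ 199 μs

τ = L/R = (0.125 H)/(629 Ω) = 1.987×10^-4 s.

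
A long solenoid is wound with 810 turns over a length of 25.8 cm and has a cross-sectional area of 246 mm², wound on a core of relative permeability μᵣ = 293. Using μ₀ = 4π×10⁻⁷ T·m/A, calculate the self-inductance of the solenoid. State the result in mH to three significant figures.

A = 246 mm² = 2.460×10^-4 m².
For a long solenoid, L = μ₀μᵣN²A/ℓ.
L = (4π×10⁻⁷)(293)(810)²(2.460×10^-4)/(0.258 m) = 0.2303 H.

L ≈ 230 mH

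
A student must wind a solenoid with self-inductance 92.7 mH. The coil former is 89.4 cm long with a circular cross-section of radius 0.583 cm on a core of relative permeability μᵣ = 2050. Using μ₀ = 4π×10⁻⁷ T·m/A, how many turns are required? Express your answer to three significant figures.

N ≈ 549 turns

A = πr² = π(5.830×10^-3 m)² = 1.068×10^-4 m².
From L = μ₀μᵣN²A/ℓ, N = √(Lℓ / (μ₀μᵣA)).
N = √[(9.270×10^-2)(0.894) / ((4π×10⁻⁷)(2050)×1.068×10^-4)] = √(3.013×10^5) ≈ 548.9.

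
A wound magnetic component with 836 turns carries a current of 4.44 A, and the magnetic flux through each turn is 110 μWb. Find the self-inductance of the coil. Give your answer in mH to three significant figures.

Self-inductance is defined by L = NΦ_B/I (flux linkage over current).
L = (836)(1.100×10^-4 Wb)/(4.44 A) = 2.071×10^-2 H.

L ≈ 20.7 mH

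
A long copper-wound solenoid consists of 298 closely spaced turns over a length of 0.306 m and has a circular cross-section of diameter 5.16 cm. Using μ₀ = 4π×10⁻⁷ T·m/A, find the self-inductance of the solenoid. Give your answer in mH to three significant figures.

A = π(d/2)² = π(2.580×10^-2 m)² = 2.091×10^-3 m².
For a long solenoid, L = μ₀N²A/ℓ.
L = (4π×10⁻⁷)(298)²(2.091×10^-3)/(0.306 m) = 7.626×10^-4 H.

L ≈ 0.763 mH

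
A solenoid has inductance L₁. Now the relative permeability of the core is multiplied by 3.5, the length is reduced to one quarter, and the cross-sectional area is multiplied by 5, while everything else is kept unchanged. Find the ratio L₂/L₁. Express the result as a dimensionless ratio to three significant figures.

L₂/L₁ = 70.0

For a solenoid, L ∝ μᵣN²A/ℓ.
L₂/L₁ = (3.5) × (0.25)^-1 × (5) = 70.0.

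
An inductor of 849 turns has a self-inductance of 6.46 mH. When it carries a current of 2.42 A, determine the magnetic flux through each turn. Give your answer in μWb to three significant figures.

From L = NΦ_B/I, the flux per turn is Φ_B = LI/N.
Φ_B = (6.460×10^-3 H)(2.42 A)/849 = 1.841×10^-5 Wb.

Φ_B ≈ 18.4 μWb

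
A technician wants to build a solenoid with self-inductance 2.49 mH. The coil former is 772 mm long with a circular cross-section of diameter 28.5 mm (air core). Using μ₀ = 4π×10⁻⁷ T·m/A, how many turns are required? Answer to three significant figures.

A = π(d/2)² = π(1.425×10^-2 m)² = 6.379×10^-4 m².
From L = μ₀N²A/ℓ, N = √(Lℓ / (μ₀A)).
N = √[(2.490×10^-3)(0.772) / ((4π×10⁻⁷)×6.379×10^-4)] = √(2.398×10^6) ≈ 1548.5.

N ≈ 1550 turns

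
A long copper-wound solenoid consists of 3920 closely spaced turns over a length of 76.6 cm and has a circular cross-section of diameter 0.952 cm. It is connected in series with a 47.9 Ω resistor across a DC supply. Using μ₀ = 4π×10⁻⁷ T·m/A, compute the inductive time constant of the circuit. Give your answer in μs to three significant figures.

A = π(d/2)² = π(4.760×10^-3 m)² = 7.118×10^-5 m².
L = μ₀N²A/ℓ = (4π×10⁻⁷)(3920)²(7.118×10^-5)/(0.766) = 1.794×10^-3 H.
τ = L/R = (1.794×10^-3)/(47.9) = 3.746×10^-5 s.

τ ≈ 37.5 μs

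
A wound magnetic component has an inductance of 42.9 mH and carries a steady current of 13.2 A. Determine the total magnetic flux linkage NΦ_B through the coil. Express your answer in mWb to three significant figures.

From L = NΦ_B/I, the flux linkage is NΦ_B = LI.
NΦ_B = (4.290×10^-2 H)(13.2 A) = 0.5663 Wb.

NΦ_B ≈ 566 mWb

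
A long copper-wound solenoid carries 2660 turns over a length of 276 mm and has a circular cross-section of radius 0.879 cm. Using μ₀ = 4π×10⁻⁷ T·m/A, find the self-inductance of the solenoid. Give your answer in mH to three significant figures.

L ≈ 7.82 mH

A = πr² = π(8.790×10^-3 m)² = 2.427×10^-4 m².
For a long solenoid, L = μ₀N²A/ℓ.
L = (4π×10⁻⁷)(2660)²(2.427×10^-4)/(0.276 m) = 7.820×10^-3 H.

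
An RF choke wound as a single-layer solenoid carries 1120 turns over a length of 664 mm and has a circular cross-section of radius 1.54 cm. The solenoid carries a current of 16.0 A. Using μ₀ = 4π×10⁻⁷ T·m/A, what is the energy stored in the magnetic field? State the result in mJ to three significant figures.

U ≈ 226 mJ

A = πr² = π(1.540×10^-2 m)² = 7.451×10^-4 m².
L = μ₀N²A/ℓ = (4π×10⁻⁷)(1120)²(7.451×10^-4)/(0.664) = 1.769×10^-3 H.
U = ½LI² = ½(1.769×10^-3)(16.0)² = 0.2264 J.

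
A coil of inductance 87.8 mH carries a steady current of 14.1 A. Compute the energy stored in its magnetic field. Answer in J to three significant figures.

U ≈ 8.73 J

Stored magnetic energy: U = ½LI².
U = ½(8.780×10^-2 H)(14.1 A)² = 8.728 J.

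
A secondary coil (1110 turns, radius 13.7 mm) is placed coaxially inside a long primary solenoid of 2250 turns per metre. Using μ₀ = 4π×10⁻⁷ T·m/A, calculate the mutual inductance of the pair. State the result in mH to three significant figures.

M ≈ 1.85 mH

The outer solenoid produces a uniform field B₁ = μ₀n₁I₁ across the inner coil,
so the flux linkage is N₂Φ = N₂B₁A₂ = μ₀n₁N₂A₂·I₁, giving M = μ₀n₁N₂A₂.
A₂ = πr² = π(1.370×10^-2 m)² = 5.896×10^-4 m².
M = (4π×10⁻⁷)(2250)(1110)(5.896×10^-4) = 1.851×10^-3 H.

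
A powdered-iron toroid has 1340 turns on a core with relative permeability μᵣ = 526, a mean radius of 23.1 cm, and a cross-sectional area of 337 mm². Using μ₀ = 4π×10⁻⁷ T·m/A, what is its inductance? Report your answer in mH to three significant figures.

For a thin toroid, L = μ₀μᵣN²A/(2πR).
L = (4π×10⁻⁷)(526)(1340)²(3.370×10^-4) / (2π×0.231 m) = 0.2756 H.

L ≈ 276 mH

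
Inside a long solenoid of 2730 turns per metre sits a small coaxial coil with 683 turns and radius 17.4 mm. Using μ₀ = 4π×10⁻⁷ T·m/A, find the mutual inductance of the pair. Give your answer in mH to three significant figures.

M ≈ 2.23 mH

The outer solenoid produces a uniform field B₁ = μ₀n₁I₁ across the inner coil,
so the flux linkage is N₂Φ = N₂B₁A₂ = μ₀n₁N₂A₂·I₁, giving M = μ₀n₁N₂A₂.
A₂ = πr² = π(1.740×10^-2 m)² = 9.511×10^-4 m².
M = (4π×10⁻⁷)(2730)(683)(9.511×10^-4) = 2.229×10^-3 H.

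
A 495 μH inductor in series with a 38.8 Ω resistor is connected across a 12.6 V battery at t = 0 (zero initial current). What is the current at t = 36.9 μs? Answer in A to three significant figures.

τ = L/R = 4.950×10^-4/38.8 = 1.276×10^-5 s; final current I_∞ = ε/R = 12.6/38.8 = 0.3247 A.
I(t) = I_∞(1 − e^(−t/τ)) with t/τ = 2.892.
I = (0.3247)(1 − e^(−2.892)) = 0.3067 A.

I ≈ 0.307 A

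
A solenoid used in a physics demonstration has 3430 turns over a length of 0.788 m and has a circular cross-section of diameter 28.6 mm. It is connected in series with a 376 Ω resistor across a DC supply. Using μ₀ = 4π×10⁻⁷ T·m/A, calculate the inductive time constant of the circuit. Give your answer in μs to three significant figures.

τ ≈ 32.1 μs

A = π(d/2)² = π(1.430×10^-2 m)² = 6.424×10^-4 m².
L = μ₀N²A/ℓ = (4π×10⁻⁷)(3430)²(6.424×10^-4)/(0.788) = 1.205×10^-2 H.
τ = L/R = (1.205×10^-2)/(376) = 3.206×10^-5 s.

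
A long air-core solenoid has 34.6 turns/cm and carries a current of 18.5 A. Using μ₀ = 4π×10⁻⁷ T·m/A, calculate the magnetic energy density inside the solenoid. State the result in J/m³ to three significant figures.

B = μ₀nI = (4π×10⁻⁷)(3.460×10^3)(18.5) = 8.044×10^-2 T.
u = B²/(2μ₀) = (8.044×10^-2)²/(2×4π×10⁻⁷) = 2.574×10^3 J/m³.

u ≈ 2570 J/m³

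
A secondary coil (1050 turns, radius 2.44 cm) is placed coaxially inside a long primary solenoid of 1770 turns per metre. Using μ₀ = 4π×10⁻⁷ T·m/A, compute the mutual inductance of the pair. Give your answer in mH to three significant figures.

M ≈ 4.37 mH

The outer solenoid produces a uniform field B₁ = μ₀n₁I₁ across the inner coil,
so the flux linkage is N₂Φ = N₂B₁A₂ = μ₀n₁N₂A₂·I₁, giving M = μ₀n₁N₂A₂.
A₂ = πr² = π(2.440×10^-2 m)² = 1.870×10^-3 m².
M = (4π×10⁻⁷)(1770)(1050)(1.870×10^-3) = 4.368×10^-3 H.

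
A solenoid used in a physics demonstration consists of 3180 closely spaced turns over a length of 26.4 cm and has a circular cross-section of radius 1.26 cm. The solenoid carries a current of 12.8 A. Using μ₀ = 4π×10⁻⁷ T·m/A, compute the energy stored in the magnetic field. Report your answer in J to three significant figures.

A = πr² = π(1.260×10^-2 m)² = 4.988×10^-4 m².
L = μ₀N²A/ℓ = (4π×10⁻⁷)(3180)²(4.988×10^-4)/(0.264) = 2.401×10^-2 H.
U = ½LI² = ½(2.401×10^-2)(12.8)² = 1.967 J.

U ≈ 1.97 J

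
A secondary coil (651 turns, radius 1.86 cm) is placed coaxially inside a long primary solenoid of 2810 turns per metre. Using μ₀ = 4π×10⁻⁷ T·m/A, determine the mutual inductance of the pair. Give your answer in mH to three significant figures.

The outer solenoid produces a uniform field B₁ = μ₀n₁I₁ across the inner coil,
so the flux linkage is N₂Φ = N₂B₁A₂ = μ₀n₁N₂A₂·I₁, giving M = μ₀n₁N₂A₂.
A₂ = πr² = π(1.860×10^-2 m)² = 1.087×10^-3 m².
M = (4π×10⁻⁷)(2810)(651)(1.087×10^-3) = 2.498×10^-3 H.

M ≈ 2.50 mH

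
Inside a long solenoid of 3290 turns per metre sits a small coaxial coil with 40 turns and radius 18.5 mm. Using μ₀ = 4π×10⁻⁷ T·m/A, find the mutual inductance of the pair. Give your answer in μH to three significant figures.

M ≈ 178 μH

The outer solenoid produces a uniform field B₁ = μ₀n₁I₁ across the inner coil,
so the flux linkage is N₂Φ = N₂B₁A₂ = μ₀n₁N₂A₂·I₁, giving M = μ₀n₁N₂A₂.
A₂ = πr² = π(1.850×10^-2 m)² = 1.075×10^-3 m².
M = (4π×10⁻⁷)(3290)(40)(1.075×10^-3) = 1.778×10^-4 H.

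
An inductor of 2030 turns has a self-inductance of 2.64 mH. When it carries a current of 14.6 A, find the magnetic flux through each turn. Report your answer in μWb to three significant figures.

From L = NΦ_B/I, the flux per turn is Φ_B = LI/N.
Φ_B = (2.640×10^-3 H)(14.6 A)/2030 = 1.899×10^-5 Wb.

Φ_B ≈ 19.0 μWb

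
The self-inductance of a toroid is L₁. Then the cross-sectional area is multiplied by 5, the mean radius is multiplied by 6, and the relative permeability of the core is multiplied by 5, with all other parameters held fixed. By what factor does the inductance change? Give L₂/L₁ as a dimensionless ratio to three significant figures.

For a toroid, L ∝ μᵣN²A/R.
L₂/L₁ = (5) × (6)^-1 × (5) = 4.17.

L₂/L₁ = 4.17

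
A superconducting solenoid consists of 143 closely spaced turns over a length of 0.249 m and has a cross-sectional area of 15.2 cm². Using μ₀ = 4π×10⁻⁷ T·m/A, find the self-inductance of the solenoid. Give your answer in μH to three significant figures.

L ≈ 157 μH

A = 15.2 cm² = 1.520×10^-3 m².
For a long solenoid, L = μ₀N²A/ℓ.
L = (4π×10⁻⁷)(143)²(1.520×10^-3)/(0.249 m) = 1.569×10^-4 H.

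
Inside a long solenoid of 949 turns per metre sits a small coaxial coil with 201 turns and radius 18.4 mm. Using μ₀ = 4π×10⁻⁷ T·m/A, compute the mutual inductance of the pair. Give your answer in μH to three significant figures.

The outer solenoid produces a uniform field B₁ = μ₀n₁I₁ across the inner coil,
so the flux linkage is N₂Φ = N₂B₁A₂ = μ₀n₁N₂A₂·I₁, giving M = μ₀n₁N₂A₂.
A₂ = πr² = π(1.840×10^-2 m)² = 1.064×10^-3 m².
M = (4π×10⁻⁷)(949)(201)(1.064×10^-3) = 2.550×10^-4 H.

M ≈ 255 μH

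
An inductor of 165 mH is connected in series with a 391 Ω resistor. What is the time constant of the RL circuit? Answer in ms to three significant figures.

τ ≈ 0.422 ms

τ = L/R = (0.165 H)/(391 Ω) = 4.220×10^-4 s.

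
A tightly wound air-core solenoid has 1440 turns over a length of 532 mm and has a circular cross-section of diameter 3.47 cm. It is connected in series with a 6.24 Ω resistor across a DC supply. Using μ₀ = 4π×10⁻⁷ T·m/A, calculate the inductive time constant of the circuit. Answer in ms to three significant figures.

A = π(d/2)² = π(1.735×10^-2 m)² = 9.457×10^-4 m².
L = μ₀N²A/ℓ = (4π×10⁻⁷)(1440)²(9.457×10^-4)/(0.532) = 4.632×10^-3 H.
τ = L/R = (4.632×10^-3)/(6.24) = 7.423×10^-4 s.

τ ≈ 0.742 ms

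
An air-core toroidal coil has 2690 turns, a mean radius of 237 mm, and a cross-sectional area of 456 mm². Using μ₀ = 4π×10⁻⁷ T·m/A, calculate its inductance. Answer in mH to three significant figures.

For a thin toroid, L = μ₀N²A/(2πR).
L = (4π×10⁻⁷)(2690)²(4.560×10^-4) / (2π×0.237 m) = 2.7845×10^-3 H.

L ≈ 2.78 mH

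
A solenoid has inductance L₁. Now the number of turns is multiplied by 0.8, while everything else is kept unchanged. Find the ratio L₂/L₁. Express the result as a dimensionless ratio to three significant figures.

L₂/L₁ = 0.640

For a solenoid, L ∝ μᵣN²A/ℓ.
L₂/L₁ = (0.8)^2 = 0.640.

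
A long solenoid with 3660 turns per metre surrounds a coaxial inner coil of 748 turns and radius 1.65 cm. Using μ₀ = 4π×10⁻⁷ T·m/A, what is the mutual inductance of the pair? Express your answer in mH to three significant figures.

M ≈ 2.94 mH

The outer solenoid produces a uniform field B₁ = μ₀n₁I₁ across the inner coil,
so the flux linkage is N₂Φ = N₂B₁A₂ = μ₀n₁N₂A₂·I₁, giving M = μ₀n₁N₂A₂.
A₂ = πr² = π(1.650×10^-2 m)² = 8.553×10^-4 m².
M = (4π×10⁻⁷)(3660)(748)(8.553×10^-4) = 2.942×10^-3 H.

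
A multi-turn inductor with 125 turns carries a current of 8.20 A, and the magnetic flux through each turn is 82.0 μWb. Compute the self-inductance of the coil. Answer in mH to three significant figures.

Self-inductance is defined by L = NΦ_B/I (flux linkage over current).
L = (125)(8.200×10^-5 Wb)/(8.20 A) = 1.250×10^-3 H.

L ≈ 1.25 mH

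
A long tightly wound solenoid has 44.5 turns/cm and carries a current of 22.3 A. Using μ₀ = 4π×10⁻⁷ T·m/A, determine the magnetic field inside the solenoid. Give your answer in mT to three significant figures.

Inside a long solenoid, B = μ₀nI.
B = (4π×10⁻⁷)(4.450×10^3 m⁻¹)(22.3 A) = 0.1247 T.

B ≈ 125 mT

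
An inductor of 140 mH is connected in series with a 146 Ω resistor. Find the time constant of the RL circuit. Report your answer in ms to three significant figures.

τ ≈ 0.959 ms

τ = L/R = (0.14 H)/(146 Ω) = 9.589×10^-4 s.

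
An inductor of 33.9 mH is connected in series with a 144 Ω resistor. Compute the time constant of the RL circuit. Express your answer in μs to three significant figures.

τ ≈ 235 μs

τ = L/R = (3.390×10^-2 H)/(144 Ω) = 2.354×10^-4 s.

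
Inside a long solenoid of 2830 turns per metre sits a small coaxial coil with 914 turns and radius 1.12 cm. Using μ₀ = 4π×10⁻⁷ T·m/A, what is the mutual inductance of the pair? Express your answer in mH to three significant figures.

M ≈ 1.28 mH

The outer solenoid produces a uniform field B₁ = μ₀n₁I₁ across the inner coil,
so the flux linkage is N₂Φ = N₂B₁A₂ = μ₀n₁N₂A₂·I₁, giving M = μ₀n₁N₂A₂.
A₂ = πr² = π(1.120×10^-2 m)² = 3.941×10^-4 m².
M = (4π×10⁻⁷)(2830)(914)(3.941×10^-4) = 1.281×10^-3 H.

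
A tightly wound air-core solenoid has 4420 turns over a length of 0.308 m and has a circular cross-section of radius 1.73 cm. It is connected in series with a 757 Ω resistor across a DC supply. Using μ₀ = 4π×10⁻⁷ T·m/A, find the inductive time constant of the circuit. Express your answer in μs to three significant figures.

A = πr² = π(1.730×10^-2 m)² = 9.402×10^-4 m².
L = μ₀N²A/ℓ = (4π×10⁻⁷)(4420)²(9.402×10^-4)/(0.308) = 7.4946×10^-2 H.
τ = L/R = (7.4946×10^-2)/(757) = 9.900×10^-5 s.

τ ≈ 99.0 μs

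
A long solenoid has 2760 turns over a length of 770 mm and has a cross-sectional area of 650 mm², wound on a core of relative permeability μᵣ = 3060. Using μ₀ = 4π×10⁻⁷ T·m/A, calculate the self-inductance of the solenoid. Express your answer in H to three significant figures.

L ≈ 24.7 H

A = 650 mm² = 6.500×10^-4 m².
For a long solenoid, L = μ₀μᵣN²A/ℓ.
L = (4π×10⁻⁷)(3060)(2760)²(6.500×10^-4)/(0.77 m) = 24.73 H.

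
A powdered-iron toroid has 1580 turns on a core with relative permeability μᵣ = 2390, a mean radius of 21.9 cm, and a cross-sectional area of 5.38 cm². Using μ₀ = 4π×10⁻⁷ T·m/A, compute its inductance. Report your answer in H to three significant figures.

For a thin toroid, L = μ₀μᵣN²A/(2πR).
L = (4π×10⁻⁷)(2390)(1580)²(5.380×10^-4) / (2π×0.219 m) = 2.931 H.

L ≈ 2.93 H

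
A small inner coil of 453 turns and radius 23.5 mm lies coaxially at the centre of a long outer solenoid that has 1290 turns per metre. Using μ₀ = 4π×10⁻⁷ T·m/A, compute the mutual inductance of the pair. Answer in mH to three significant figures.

M ≈ 1.27 mH

The outer solenoid produces a uniform field B₁ = μ₀n₁I₁ across the inner coil,
so the flux linkage is N₂Φ = N₂B₁A₂ = μ₀n₁N₂A₂·I₁, giving M = μ₀n₁N₂A₂.
A₂ = πr² = π(2.350×10^-2 m)² = 1.7349×10^-3 m².
M = (4π×10⁻⁷)(1290)(453)(1.7349×10^-3) = 1.274×10^-3 H.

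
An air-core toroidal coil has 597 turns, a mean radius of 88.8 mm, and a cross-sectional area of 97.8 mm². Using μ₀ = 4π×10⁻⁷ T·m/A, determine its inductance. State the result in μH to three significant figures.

L ≈ 78.5 μH

For a thin toroid, L = μ₀N²A/(2πR).
L = (4π×10⁻⁷)(597)²(9.780×10^-5) / (2π×8.880×10^-2 m) = 7.851×10^-5 H.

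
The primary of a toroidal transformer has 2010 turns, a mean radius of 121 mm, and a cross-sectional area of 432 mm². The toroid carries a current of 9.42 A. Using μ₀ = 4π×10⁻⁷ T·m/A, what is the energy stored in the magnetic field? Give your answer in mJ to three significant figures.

U ≈ 128 mJ

L = μ₀N²A/(2πR) = (4π×10⁻⁷)(2010)²(4.320×10^-4)/(2π×0.121) = 2.8848×10^-3 H.
U = ½LI² = ½(2.8848×10^-3)(9.42)² = 0.128 J.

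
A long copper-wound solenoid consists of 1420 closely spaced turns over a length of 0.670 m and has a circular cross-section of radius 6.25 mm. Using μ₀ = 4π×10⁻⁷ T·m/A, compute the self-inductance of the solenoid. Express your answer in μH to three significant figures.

L ≈ 464 μH

A = πr² = π(6.250×10^-3 m)² = 1.227×10^-4 m².
For a long solenoid, L = μ₀N²A/ℓ.
L = (4π×10⁻⁷)(1420)²(1.227×10^-4)/(0.67 m) = 4.641×10^-4 H.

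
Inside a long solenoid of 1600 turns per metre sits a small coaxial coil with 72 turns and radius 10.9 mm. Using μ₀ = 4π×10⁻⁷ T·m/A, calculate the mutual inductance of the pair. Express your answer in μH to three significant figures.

M ≈ 54.0 μH

The outer solenoid produces a uniform field B₁ = μ₀n₁I₁ across the inner coil,
so the flux linkage is N₂Φ = N₂B₁A₂ = μ₀n₁N₂A₂·I₁, giving M = μ₀n₁N₂A₂.
A₂ = πr² = π(1.090×10^-2 m)² = 3.733×10^-4 m².
M = (4π×10⁻⁷)(1600)(72)(3.733×10^-4) = 5.403×10^-5 H.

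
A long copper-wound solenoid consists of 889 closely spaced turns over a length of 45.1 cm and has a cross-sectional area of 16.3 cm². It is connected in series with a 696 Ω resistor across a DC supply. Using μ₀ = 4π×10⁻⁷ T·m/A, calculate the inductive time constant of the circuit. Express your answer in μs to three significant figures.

A = 16.3 cm² = 1.630×10^-3 m².
L = μ₀N²A/ℓ = (4π×10⁻⁷)(889)²(1.630×10^-3)/(0.451) = 3.589×10^-3 H.
τ = L/R = (3.589×10^-3)/(696) = 5.157×10^-6 s.

τ ≈ 5.16 μs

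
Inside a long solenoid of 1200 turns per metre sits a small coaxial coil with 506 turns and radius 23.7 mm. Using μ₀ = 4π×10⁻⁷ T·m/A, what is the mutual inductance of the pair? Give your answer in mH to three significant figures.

The outer solenoid produces a uniform field B₁ = μ₀n₁I₁ across the inner coil,
so the flux linkage is N₂Φ = N₂B₁A₂ = μ₀n₁N₂A₂·I₁, giving M = μ₀n₁N₂A₂.
A₂ = πr² = π(2.370×10^-2 m)² = 1.7646×10^-3 m².
M = (4π×10⁻⁷)(1200)(506)(1.7646×10^-3) = 1.346×10^-3 H.

M ≈ 1.35 mH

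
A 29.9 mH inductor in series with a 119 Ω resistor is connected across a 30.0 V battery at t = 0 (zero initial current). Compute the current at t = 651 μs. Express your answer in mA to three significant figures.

I ≈ 233 mA

τ = L/R = 2.990×10^-2/119 = 2.513×10^-4 s; final current I_∞ = ε/R = 30.0/119 = 0.2521 A.
I(t) = I_∞(1 − e^(−t/τ)) with t/τ = 2.591.
I = (0.2521)(1 − e^(−2.591)) = 0.2332 A.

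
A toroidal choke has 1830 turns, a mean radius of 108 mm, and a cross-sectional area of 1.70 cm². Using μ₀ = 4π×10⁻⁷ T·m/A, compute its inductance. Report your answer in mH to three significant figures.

L ≈ 1.05 mH

For a thin toroid, L = μ₀N²A/(2πR).
L = (4π×10⁻⁷)(1830)²(1.700×10^-4) / (2π×0.108 m) = 1.054×10^-3 H.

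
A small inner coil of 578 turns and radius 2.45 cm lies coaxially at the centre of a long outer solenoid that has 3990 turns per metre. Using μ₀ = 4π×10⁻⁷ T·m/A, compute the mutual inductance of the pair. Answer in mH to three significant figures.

M ≈ 5.47 mH

The outer solenoid produces a uniform field B₁ = μ₀n₁I₁ across the inner coil,
so the flux linkage is N₂Φ = N₂B₁A₂ = μ₀n₁N₂A₂·I₁, giving M = μ₀n₁N₂A₂.
A₂ = πr² = π(2.450×10^-2 m)² = 1.886×10^-3 m².
M = (4π×10⁻⁷)(3990)(578)(1.886×10^-3) = 5.465×10^-3 H.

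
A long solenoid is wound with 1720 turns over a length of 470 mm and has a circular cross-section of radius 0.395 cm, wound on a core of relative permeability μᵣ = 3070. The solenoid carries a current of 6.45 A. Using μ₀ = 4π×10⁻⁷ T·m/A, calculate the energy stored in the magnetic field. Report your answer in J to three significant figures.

U ≈ 24.8 J

A = πr² = π(3.950×10^-3 m)² = 4.902×10^-5 m².
L = μ₀μᵣN²A/ℓ = (4π×10⁻⁷)(3070)(1720)²(4.902×10^-5)/(0.47) = 1.19 H.
U = ½LI² = ½(1.19)(6.45)² = 24.76 J.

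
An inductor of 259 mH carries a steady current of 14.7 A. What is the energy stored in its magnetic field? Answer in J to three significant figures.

U ≈ 28.0 J

Stored magnetic energy: U = ½LI².
U = ½(0.259 H)(14.7 A)² = 27.98 J.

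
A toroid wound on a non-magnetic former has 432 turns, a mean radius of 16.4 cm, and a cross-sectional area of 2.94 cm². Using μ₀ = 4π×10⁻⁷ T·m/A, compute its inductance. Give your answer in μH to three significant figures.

For a thin toroid, L = μ₀N²A/(2πR).
L = (4π×10⁻⁷)(432)²(2.940×10^-4) / (2π×0.164 m) = 6.691×10^-5 H.

L ≈ 66.9 μH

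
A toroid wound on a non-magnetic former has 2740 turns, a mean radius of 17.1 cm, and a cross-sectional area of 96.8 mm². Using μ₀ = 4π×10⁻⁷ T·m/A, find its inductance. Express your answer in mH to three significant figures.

L ≈ 0.850 mH

For a thin toroid, L = μ₀N²A/(2πR).
L = (4π×10⁻⁷)(2740)²(9.680×10^-5) / (2π×0.171 m) = 8.500×10^-4 H.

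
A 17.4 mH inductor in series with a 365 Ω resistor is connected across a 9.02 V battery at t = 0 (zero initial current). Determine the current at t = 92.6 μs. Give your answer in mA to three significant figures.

I ≈ 21.2 mA

τ = L/R = 1.740×10^-2/365 = 4.767×10^-5 s; final current I_∞ = ε/R = 9.02/365 = 2.471×10^-2 A.
I(t) = I_∞(1 − e^(−t/τ)) with t/τ = 1.942.
I = (2.471×10^-2)(1 − e^(−1.942)) = 2.117×10^-2 A.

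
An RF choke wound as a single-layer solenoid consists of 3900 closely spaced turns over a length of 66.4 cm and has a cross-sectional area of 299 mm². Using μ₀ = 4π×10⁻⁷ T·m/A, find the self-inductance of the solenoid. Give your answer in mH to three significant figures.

L ≈ 8.61 mH

A = 299 mm² = 2.990×10^-4 m².
For a long solenoid, L = μ₀N²A/ℓ.
L = (4π×10⁻⁷)(3900)²(2.990×10^-4)/(0.664 m) = 8.607×10^-3 H.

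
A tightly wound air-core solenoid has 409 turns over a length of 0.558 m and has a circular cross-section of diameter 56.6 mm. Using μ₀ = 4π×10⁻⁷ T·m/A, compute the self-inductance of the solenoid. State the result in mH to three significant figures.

A = π(d/2)² = π(2.830×10^-2 m)² = 2.516×10^-3 m².
For a long solenoid, L = μ₀N²A/ℓ.
L = (4π×10⁻⁷)(409)²(2.516×10^-3)/(0.558 m) = 9.479×10^-4 H.

L ≈ 0.948 mH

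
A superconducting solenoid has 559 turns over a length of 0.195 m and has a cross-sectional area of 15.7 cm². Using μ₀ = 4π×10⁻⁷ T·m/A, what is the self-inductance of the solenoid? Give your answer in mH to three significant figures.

A = 15.7 cm² = 1.570×10^-3 m².
For a long solenoid, L = μ₀N²A/ℓ.
L = (4π×10⁻⁷)(559)²(1.570×10^-3)/(0.195 m) = 3.162×10^-3 H.

L ≈ 3.16 mH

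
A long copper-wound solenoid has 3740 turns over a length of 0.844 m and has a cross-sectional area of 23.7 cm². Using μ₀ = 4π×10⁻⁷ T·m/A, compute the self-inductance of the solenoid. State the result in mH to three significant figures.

L ≈ 49.4 mH

A = 23.7 cm² = 2.370×10^-3 m².
For a long solenoid, L = μ₀N²A/ℓ.
L = (4π×10⁻⁷)(3740)²(2.370×10^-3)/(0.844 m) = 4.936×10^-2 H.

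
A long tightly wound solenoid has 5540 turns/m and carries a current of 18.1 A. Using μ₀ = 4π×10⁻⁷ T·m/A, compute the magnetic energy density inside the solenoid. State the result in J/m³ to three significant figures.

B = μ₀nI = (4π×10⁻⁷)(5.540×10^3)(18.1) = 0.126 T.
u = B²/(2μ₀) = (0.126)²/(2×4π×10⁻⁷) = 6.318×10^3 J/m³.

u ≈ 6320 J/m³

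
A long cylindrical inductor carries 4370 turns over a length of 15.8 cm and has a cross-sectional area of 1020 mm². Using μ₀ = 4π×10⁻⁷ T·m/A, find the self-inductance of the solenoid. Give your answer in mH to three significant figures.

A = 1020 mm² = 1.020×10^-3 m².
For a long solenoid, L = μ₀N²A/ℓ.
L = (4π×10⁻⁷)(4370)²(1.020×10^-3)/(0.158 m) = 0.1549 H.

L ≈ 155 mH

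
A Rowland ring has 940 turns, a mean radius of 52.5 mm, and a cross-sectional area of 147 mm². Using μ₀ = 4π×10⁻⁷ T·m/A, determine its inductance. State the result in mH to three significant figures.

For a thin toroid, L = μ₀N²A/(2πR).
L = (4π×10⁻⁷)(940)²(1.470×10^-4) / (2π×5.250×10^-2 m) = 4.948×10^-4 H.

L ≈ 0.495 mH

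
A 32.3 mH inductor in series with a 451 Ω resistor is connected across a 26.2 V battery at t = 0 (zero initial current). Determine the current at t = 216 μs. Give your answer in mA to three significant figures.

τ = L/R = 3.230×10^-2/451 = 7.162×10^-5 s; final current I_∞ = ε/R = 26.2/451 = 5.809×10^-2 A.
I(t) = I_∞(1 − e^(−t/τ)) with t/τ = 3.016.
I = (5.809×10^-2)(1 − e^(−3.016)) = 5.5247×10^-2 A.

I ≈ 55.2 mA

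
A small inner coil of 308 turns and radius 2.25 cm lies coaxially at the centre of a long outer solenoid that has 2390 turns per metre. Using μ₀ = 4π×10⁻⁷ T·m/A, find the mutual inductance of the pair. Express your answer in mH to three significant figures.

The outer solenoid produces a uniform field B₁ = μ₀n₁I₁ across the inner coil,
so the flux linkage is N₂Φ = N₂B₁A₂ = μ₀n₁N₂A₂·I₁, giving M = μ₀n₁N₂A₂.
A₂ = πr² = π(2.250×10^-2 m)² = 1.590×10^-3 m².
M = (4π×10⁻⁷)(2390)(308)(1.590×10^-3) = 1.471×10^-3 H.

M ≈ 1.47 mH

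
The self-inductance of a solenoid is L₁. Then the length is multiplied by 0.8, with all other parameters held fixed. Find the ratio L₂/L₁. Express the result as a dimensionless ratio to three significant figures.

L₂/L₁ = 1.25

For a solenoid, L ∝ μᵣN²A/ℓ.
L₂/L₁ = (0.8)^-1 = 1.25.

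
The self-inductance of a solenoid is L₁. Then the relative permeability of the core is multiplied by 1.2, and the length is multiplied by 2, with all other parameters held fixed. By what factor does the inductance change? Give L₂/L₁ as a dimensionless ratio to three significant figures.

L₂/L₁ = 0.600

For a solenoid, L ∝ μᵣN²A/ℓ.
L₂/L₁ = (1.2) × (2)^-1 = 0.600.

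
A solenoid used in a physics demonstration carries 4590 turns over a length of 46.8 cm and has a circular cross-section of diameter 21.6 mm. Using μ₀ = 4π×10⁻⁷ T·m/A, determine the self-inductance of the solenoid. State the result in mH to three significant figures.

L ≈ 20.7 mH

A = π(d/2)² = π(1.080×10^-2 m)² = 3.664×10^-4 m².
For a long solenoid, L = μ₀N²A/ℓ.
L = (4π×10⁻⁷)(4590)²(3.664×10^-4)/(0.468 m) = 2.073×10^-2 H.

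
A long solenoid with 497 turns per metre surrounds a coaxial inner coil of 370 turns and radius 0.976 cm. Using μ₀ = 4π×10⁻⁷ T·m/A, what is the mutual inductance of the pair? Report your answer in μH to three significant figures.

The outer solenoid produces a uniform field B₁ = μ₀n₁I₁ across the inner coil,
so the flux linkage is N₂Φ = N₂B₁A₂ = μ₀n₁N₂A₂·I₁, giving M = μ₀n₁N₂A₂.
A₂ = πr² = π(9.760×10^-3 m)² = 2.993×10^-4 m².
M = (4π×10⁻⁷)(497)(370)(2.993×10^-4) = 6.915×10^-5 H.

M ≈ 69.2 μH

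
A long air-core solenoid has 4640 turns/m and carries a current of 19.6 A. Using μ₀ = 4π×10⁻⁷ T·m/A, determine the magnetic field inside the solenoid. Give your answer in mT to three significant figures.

Inside a long solenoid, B = μ₀nI.
B = (4π×10⁻⁷)(4.640×10^3 m⁻¹)(19.6 A) = 0.1143 T.

B ≈ 114 mT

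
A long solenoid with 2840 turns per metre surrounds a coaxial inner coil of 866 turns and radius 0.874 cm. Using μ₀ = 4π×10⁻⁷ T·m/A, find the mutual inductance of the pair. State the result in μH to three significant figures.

M ≈ 742 μH

The outer solenoid produces a uniform field B₁ = μ₀n₁I₁ across the inner coil,
so the flux linkage is N₂Φ = N₂B₁A₂ = μ₀n₁N₂A₂·I₁, giving M = μ₀n₁N₂A₂.
A₂ = πr² = π(8.740×10^-3 m)² = 2.400×10^-4 m².
M = (4π×10⁻⁷)(2840)(866)(2.400×10^-4) = 7.417×10^-4 H.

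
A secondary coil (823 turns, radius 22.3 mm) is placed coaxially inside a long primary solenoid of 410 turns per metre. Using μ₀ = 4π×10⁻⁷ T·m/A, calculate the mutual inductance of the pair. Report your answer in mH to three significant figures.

The outer solenoid produces a uniform field B₁ = μ₀n₁I₁ across the inner coil,
so the flux linkage is N₂Φ = N₂B₁A₂ = μ₀n₁N₂A₂·I₁, giving M = μ₀n₁N₂A₂.
A₂ = πr² = π(2.230×10^-2 m)² = 1.562×10^-3 m².
M = (4π×10⁻⁷)(410)(823)(1.562×10^-3) = 6.6245×10^-4 H.

M ≈ 0.662 mH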